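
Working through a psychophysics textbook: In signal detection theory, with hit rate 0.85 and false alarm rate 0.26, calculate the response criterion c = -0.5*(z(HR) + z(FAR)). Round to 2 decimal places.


c = -0.5 * (z(HR) + z(FAR))
z(0.85) = 1.0364
z(0.26) = -0.6433
c = -0.5 * (1.0364 + -0.6433)
= -0.5 * 0.3931
= -0.20


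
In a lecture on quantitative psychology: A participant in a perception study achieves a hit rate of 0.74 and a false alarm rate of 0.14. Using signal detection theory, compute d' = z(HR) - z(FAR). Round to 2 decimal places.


d' = z(HR) - z(FAR)
z(0.74) = 0.6433
z(0.14) = -1.0803
d' = 0.6433 - -1.0803
= 1.72


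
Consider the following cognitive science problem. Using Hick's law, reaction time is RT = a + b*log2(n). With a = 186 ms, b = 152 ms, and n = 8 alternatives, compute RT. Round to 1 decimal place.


RT = 186 + 152 * log2(8)
log2(8) = 3.0
RT = 186 + 152 * 3.0
= 186 + 456.0
= 642.0 ms


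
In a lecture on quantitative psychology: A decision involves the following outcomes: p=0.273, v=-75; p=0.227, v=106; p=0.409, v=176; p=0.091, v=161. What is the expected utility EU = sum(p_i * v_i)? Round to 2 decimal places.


EU = sum(p_i * v_i)
0.273 * -75 = -20.475
0.227 * 106 = 24.062
0.409 * 176 = 71.984
0.091 * 161 = 14.651
EU = -20.475 + 24.062 + 71.984 + 14.651
= 90.22


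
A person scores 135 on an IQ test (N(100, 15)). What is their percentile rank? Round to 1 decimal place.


z = (IQ - mean) / SD
z = (135 - 100) / 15 = 2.3333
Percentile = Phi(2.3333) * 100
Phi(2.3333) = 0.990184
= 99.0


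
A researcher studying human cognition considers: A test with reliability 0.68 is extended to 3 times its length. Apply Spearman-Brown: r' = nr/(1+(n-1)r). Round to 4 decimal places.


r_new = n*r / (1 + (n-1)*r)
Numerator = 3 * 0.68 = 2.04
Denominator = 1 + 2 * 0.68 = 2.36
r_new = 2.04 / 2.36
= 0.8644


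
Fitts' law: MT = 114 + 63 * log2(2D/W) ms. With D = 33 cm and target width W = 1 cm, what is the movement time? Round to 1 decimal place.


MT = 114 + 63 * log2(2*33/1)
2D/W = 66.0
log2(66.0) = 6.0444
MT = 114 + 63 * 6.0444
= 494.8 ms


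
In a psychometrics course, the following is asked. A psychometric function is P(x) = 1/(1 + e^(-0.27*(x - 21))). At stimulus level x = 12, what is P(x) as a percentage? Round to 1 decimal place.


P(x) = 1/(1 + e^(-0.27*(12 - 21)))
Exponent = -0.27 * -9 = 2.43
e^(2.43) = 11.358882
P = 1/(1 + 11.358882) = 0.080913
Percentage = 8.1


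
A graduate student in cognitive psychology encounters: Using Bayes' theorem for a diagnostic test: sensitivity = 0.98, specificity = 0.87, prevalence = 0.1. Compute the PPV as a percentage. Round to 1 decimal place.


PPV = (sens * prev) / (sens * prev + (1-spec) * (1-prev))
Numerator = 0.98 * 0.1 = 0.098
P(positive and no disease) = (1 - spec) * (1 - prev) = (1 - 0.87) * (1 - 0.1) = 0.117
Denominator = 0.098 + 0.117 = 0.215
PPV = 0.098 / 0.215 = 0.455814
As percentage = 45.6


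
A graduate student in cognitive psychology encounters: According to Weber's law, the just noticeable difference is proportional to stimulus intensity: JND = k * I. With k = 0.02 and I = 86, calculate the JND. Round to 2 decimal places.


JND = k * I
JND = 0.02 * 86
= 1.72


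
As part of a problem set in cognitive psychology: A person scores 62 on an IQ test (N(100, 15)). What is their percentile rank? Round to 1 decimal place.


z = (IQ - mean) / SD
z = (62 - 100) / 15 = -2.5333
Percentile = Phi(-2.5333) * 100
Phi(-2.5333) = 0.00565
= 0.6


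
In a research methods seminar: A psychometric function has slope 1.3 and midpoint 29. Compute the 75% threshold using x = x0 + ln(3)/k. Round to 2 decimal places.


At P = 0.75: 0.75 = 1/(1 + e^(-k*(x-x0)))
Solving: e^(-k*(x-x0)) = 1/3
x = x0 + ln(3)/k
ln(3) = 1.0986
x = 29 + 1.0986/1.3
= 29 + 0.8451
= 29.85


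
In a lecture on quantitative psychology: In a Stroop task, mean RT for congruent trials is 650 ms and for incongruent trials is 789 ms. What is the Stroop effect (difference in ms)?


Stroop effect = RT(incongruent) - RT(congruent)
= 789 - 650
= 139 ms


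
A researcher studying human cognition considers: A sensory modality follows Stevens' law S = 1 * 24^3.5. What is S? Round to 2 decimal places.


S = 1 * 24^3.5
24^3.5 = 67723.4924
S = 1 * 67723.4924
= 67723.49


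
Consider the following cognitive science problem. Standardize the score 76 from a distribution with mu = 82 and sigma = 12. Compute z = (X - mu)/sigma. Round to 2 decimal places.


z = (X - mu) / sigma
= (76 - 82) / 12
= -6 / 12
= -0.50


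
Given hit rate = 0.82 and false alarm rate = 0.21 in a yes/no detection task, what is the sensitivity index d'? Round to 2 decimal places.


d' = z(HR) - z(FAR)
z(0.82) = 0.9154
z(0.21) = -0.8064
d' = 0.9154 - -0.8064
= 1.72


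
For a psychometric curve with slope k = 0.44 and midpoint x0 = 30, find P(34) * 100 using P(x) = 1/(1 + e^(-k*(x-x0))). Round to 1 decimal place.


P(x) = 1/(1 + e^(-0.44*(34 - 30)))
Exponent = -0.44 * 4 = -1.76
e^(-1.76) = 0.172045
P = 1/(1 + 0.172045) = 0.85321
Percentage = 85.3


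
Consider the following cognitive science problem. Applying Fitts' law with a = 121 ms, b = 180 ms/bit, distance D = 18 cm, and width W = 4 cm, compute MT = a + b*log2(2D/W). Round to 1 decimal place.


MT = 121 + 180 * log2(2*18/4)
2D/W = 9.0
log2(9.0) = 3.1699
MT = 121 + 180 * 3.1699
= 691.6 ms


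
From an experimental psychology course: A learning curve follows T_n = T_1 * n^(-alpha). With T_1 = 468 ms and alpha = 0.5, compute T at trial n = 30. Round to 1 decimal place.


T_n = 468 * 30^(-0.5)
30^(-0.5) = 0.182574
T_n = 468 * 0.182574
= 85.4 ms


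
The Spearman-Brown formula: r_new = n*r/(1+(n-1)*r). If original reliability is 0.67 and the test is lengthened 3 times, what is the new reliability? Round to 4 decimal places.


r_new = n*r / (1 + (n-1)*r)
Numerator = 3 * 0.67 = 2.01
Denominator = 1 + 2 * 0.67 = 2.34
r_new = 2.01 / 2.34
= 0.8590


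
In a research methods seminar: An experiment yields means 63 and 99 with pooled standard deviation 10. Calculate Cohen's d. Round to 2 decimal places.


Cohen's d = (M1 - M2) / S_pooled
= (63 - 99) / 10
= -36 / 10
= -3.60


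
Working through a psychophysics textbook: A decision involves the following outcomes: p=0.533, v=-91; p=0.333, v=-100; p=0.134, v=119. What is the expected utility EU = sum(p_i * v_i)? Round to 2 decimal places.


EU = sum(p_i * v_i)
0.533 * -91 = -48.503
0.333 * -100 = -33.3
0.134 * 119 = 15.946
EU = -48.503 + -33.3 + 15.946
= -65.86


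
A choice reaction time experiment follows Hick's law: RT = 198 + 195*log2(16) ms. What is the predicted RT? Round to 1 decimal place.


RT = 198 + 195 * log2(16)
log2(16) = 4.0
RT = 198 + 195 * 4.0
= 198 + 780.0
= 978.0 ms


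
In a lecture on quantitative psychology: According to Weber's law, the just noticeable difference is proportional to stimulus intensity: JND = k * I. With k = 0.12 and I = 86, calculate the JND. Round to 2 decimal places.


JND = k * I
JND = 0.12 * 86
= 10.32


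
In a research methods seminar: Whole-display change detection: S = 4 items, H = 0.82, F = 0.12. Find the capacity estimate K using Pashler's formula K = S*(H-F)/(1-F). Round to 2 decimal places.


K = S * (H - F) / (1 - F)
H - F = 0.7
1 - F = 0.88
K = 4 * 0.7 / 0.88
= 3.18


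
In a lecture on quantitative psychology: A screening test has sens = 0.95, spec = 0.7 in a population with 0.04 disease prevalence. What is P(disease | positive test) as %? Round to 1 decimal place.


PPV = (sens * prev) / (sens * prev + (1-spec) * (1-prev))
Numerator = 0.95 * 0.04 = 0.038
P(positive and no disease) = (1 - spec) * (1 - prev) = (1 - 0.7) * (1 - 0.04) = 0.288
Denominator = 0.038 + 0.288 = 0.326
PPV = 0.038 / 0.326 = 0.116564
As percentage = 11.7


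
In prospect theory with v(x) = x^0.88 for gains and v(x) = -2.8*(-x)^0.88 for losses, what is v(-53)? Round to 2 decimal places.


Since x = -53 < 0, use v(x) = -lambda*(-x)^alpha
(-x) = 53
53^0.88 = 32.9126
v(-53) = -2.8 * 32.9126
= -92.16


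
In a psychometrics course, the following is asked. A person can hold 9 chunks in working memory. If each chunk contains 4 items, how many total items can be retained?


Total items = chunks * items_per_chunk
= 9 * 4
= 36


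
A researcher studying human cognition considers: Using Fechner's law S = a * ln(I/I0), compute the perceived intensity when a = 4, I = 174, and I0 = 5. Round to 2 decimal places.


S = 4 * ln(174/5)
I/I0 = 34.8
ln(34.8) = 3.5496
S = 4 * 3.5496
= 14.20


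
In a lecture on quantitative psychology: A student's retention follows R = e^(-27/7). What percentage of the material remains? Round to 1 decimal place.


R = e^(-t/S)
-t/S = -27/7 = -3.857143
R = e^(-3.857143) = 0.021128
Percentage = 0.021128 * 100
= 2.1


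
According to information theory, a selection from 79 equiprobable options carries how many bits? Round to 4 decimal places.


H = log2(n)
H = log2(79)
= 6.3038


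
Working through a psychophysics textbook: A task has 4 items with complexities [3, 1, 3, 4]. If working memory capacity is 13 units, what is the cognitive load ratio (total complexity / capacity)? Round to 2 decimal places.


Total complexity = 3 + 1 + 3 + 4 = 11
Load = total / capacity = 11 / 13
= 0.85


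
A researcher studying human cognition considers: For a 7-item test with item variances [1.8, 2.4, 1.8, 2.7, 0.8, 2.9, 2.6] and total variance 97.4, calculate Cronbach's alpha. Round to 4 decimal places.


alpha = (k/(k-1)) * (1 - sum(s_i^2)/s_total^2)
sum(item variances) = 15.0
k/(k-1) = 7/6 = 1.166667
1 - 15.0/97.4 = 1 - 0.154004 = 0.845996
alpha = 1.166667 * 0.845996
= 0.9870


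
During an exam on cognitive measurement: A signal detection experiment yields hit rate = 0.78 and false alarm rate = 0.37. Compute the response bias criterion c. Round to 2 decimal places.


c = -0.5 * (z(HR) + z(FAR))
z(0.78) = 0.7722
z(0.37) = -0.3319
c = -0.5 * (0.7722 + -0.3319)
= -0.5 * 0.4403
= -0.22


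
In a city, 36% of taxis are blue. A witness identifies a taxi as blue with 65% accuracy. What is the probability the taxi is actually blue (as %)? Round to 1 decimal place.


P(blue | says blue) = P(says blue | blue)*P(blue) / [P(says blue | blue)*P(blue) + P(says blue | not blue)*P(not blue)]
Numerator = 0.65 * 0.36 = 0.234
False identification = 0.35 * 0.64 = 0.224
P = 0.234 / (0.234 + 0.224)
= 0.234 / 0.458
As percentage = 51.1


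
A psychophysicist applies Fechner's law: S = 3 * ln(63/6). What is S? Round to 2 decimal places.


S = 3 * ln(63/6)
I/I0 = 10.5
ln(10.5) = 2.3514
S = 3 * 2.3514
= 7.05


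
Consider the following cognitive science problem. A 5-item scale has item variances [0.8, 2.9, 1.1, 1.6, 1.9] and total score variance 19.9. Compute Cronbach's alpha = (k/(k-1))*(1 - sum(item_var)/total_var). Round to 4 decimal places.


alpha = (k/(k-1)) * (1 - sum(s_i^2)/s_total^2)
sum(item variances) = 8.3
k/(k-1) = 5/4 = 1.25
1 - 8.3/19.9 = 1 - 0.417085 = 0.582915
alpha = 1.25 * 0.582915
= 0.7286


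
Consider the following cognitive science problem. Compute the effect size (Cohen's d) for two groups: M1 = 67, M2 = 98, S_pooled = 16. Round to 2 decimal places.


Cohen's d = (M1 - M2) / S_pooled
= (67 - 98) / 16
= -31 / 16
= -1.94


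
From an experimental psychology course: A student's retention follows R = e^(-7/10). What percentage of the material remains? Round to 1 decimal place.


R = e^(-t/S)
-t/S = -7/10 = -0.7
R = e^(-0.7) = 0.496585
Percentage = 0.496585 * 100
= 49.7


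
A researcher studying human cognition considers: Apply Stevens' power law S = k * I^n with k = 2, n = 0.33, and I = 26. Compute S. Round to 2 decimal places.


S = 2 * 26^0.33
26^0.33 = 2.9305
S = 2 * 2.9305
= 5.86


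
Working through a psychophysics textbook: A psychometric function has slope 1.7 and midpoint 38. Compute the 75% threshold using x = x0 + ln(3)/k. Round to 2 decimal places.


At P = 0.75: 0.75 = 1/(1 + e^(-k*(x-x0)))
Solving: e^(-k*(x-x0)) = 1/3
x = x0 + ln(3)/k
ln(3) = 1.0986
x = 38 + 1.0986/1.7
= 38 + 0.6462
= 38.65


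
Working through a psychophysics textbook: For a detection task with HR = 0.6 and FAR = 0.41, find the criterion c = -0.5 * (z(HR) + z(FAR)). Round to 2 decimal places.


c = -0.5 * (z(HR) + z(FAR))
z(0.6) = 0.2533
z(0.41) = -0.2275
c = -0.5 * (0.2533 + -0.2275)
= -0.5 * 0.0258
= -0.01


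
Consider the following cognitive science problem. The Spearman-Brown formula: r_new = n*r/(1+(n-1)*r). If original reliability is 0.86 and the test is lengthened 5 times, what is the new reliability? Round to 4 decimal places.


r_new = n*r / (1 + (n-1)*r)
Numerator = 5 * 0.86 = 4.3
Denominator = 1 + 4 * 0.86 = 4.44
r_new = 4.3 / 4.44
= 0.9685


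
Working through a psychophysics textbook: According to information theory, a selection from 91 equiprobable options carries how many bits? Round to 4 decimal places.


H = log2(n)
H = log2(91)
= 6.5078


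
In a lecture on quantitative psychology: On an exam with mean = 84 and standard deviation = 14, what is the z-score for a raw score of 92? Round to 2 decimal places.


z = (X - mu) / sigma
= (92 - 84) / 14
= 8 / 14
= 0.57


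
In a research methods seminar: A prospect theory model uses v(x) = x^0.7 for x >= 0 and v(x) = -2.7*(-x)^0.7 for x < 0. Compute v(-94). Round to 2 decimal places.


Since x = -94 < 0, use v(x) = -lambda*(-x)^alpha
(-x) = 94
94^0.7 = 24.0541
v(-94) = -2.7 * 24.0541
= -64.95


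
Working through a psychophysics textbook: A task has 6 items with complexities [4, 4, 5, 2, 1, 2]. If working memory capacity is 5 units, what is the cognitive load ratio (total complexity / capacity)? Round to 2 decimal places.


Total complexity = 4 + 4 + 5 + 2 + 1 + 2 = 18
Load = total / capacity = 18 / 5
= 3.60


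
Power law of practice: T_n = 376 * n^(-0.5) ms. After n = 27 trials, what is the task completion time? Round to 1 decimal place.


T_n = 376 * 27^(-0.5)
27^(-0.5) = 0.19245
T_n = 376 * 0.19245
= 72.4 ms


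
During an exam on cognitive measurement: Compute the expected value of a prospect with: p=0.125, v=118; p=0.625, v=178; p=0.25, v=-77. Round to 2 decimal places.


EU = sum(p_i * v_i)
0.125 * 118 = 14.75
0.625 * 178 = 111.25
0.25 * -77 = -19.25
EU = 14.75 + 111.25 + -19.25
= 106.75


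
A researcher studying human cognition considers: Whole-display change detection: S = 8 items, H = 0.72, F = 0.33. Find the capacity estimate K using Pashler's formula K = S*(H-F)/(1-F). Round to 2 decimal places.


K = S * (H - F) / (1 - F)
H - F = 0.39
1 - F = 0.67
K = 8 * 0.39 / 0.67
= 4.66


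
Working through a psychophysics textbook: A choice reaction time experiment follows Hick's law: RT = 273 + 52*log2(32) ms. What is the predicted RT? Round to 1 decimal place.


RT = 273 + 52 * log2(32)
log2(32) = 5.0
RT = 273 + 52 * 5.0
= 273 + 260.0
= 533.0 ms


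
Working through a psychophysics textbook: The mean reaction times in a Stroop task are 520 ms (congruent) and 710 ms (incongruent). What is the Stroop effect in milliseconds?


Stroop effect = RT(incongruent) - RT(congruent)
= 710 - 520
= 190 ms


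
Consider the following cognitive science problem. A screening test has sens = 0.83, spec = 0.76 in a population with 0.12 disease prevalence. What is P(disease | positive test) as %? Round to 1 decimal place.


PPV = (sens * prev) / (sens * prev + (1-spec) * (1-prev))
Numerator = 0.83 * 0.12 = 0.0996
P(positive and no disease) = (1 - spec) * (1 - prev) = (1 - 0.76) * (1 - 0.12) = 0.2112
Denominator = 0.0996 + 0.2112 = 0.3108
PPV = 0.0996 / 0.3108 = 0.320463
As percentage = 32.0


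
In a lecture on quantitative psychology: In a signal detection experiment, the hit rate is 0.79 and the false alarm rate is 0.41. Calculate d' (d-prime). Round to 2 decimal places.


d' = z(HR) - z(FAR)
z(0.79) = 0.8064
z(0.41) = -0.2275
d' = 0.8064 - -0.2275
= 1.03


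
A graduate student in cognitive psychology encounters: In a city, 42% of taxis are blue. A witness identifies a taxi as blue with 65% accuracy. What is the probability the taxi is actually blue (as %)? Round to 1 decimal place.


P(blue | says blue) = P(says blue | blue)*P(blue) / [P(says blue | blue)*P(blue) + P(says blue | not blue)*P(not blue)]
Numerator = 0.65 * 0.42 = 0.273
False identification = 0.35 * 0.58 = 0.203
P = 0.273 / (0.273 + 0.203)
= 0.273 / 0.476
As percentage = 57.4


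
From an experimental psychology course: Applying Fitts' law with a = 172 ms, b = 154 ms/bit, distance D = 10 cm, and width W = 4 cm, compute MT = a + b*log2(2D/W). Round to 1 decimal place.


MT = 172 + 154 * log2(2*10/4)
2D/W = 5.0
log2(5.0) = 2.3219
MT = 172 + 154 * 2.3219
= 529.6 ms


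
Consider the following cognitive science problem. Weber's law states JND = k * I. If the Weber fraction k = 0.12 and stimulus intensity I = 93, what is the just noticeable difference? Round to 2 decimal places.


JND = k * I
JND = 0.12 * 93
= 11.16


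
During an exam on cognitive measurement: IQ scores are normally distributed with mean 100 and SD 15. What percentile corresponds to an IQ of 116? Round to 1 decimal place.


z = (IQ - mean) / SD
z = (116 - 100) / 15 = 1.0667
Percentile = Phi(1.0667) * 100
Phi(1.0667) = 0.856946
= 85.7


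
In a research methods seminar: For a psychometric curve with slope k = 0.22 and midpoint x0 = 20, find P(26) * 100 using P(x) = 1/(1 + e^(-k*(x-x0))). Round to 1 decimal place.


P(x) = 1/(1 + e^(-0.22*(26 - 20)))
Exponent = -0.22 * 6 = -1.32
e^(-1.32) = 0.267135
P = 1/(1 + 0.267135) = 0.789182
Percentage = 78.9


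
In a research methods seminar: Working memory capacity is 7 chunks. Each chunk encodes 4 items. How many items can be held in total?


Total items = chunks * items_per_chunk
= 7 * 4
= 28


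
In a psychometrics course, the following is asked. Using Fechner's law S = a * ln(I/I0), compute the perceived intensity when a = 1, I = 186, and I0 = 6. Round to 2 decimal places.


S = 1 * ln(186/6)
I/I0 = 31.0
ln(31.0) = 3.434
S = 1 * 3.434
= 3.43


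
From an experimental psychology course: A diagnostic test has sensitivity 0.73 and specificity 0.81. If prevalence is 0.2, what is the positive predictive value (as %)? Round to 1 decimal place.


PPV = (sens * prev) / (sens * prev + (1-spec) * (1-prev))
Numerator = 0.73 * 0.2 = 0.146
P(positive and no disease) = (1 - spec) * (1 - prev) = (1 - 0.81) * (1 - 0.2) = 0.152
Denominator = 0.146 + 0.152 = 0.298
PPV = 0.146 / 0.298 = 0.489933
As percentage = 49.0


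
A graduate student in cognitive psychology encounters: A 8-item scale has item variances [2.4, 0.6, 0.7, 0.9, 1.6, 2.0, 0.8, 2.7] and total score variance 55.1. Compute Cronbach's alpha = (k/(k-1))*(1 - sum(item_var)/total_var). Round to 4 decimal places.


alpha = (k/(k-1)) * (1 - sum(s_i^2)/s_total^2)
sum(item variances) = 11.7
k/(k-1) = 8/7 = 1.142857
1 - 11.7/55.1 = 1 - 0.212341 = 0.787659
alpha = 1.142857 * 0.787659
= 0.9002


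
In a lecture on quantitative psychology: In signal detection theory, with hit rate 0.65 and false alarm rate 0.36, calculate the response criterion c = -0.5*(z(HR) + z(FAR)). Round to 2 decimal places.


c = -0.5 * (z(HR) + z(FAR))
z(0.65) = 0.3853
z(0.36) = -0.3585
c = -0.5 * (0.3853 + -0.3585)
= -0.5 * 0.0268
= -0.01


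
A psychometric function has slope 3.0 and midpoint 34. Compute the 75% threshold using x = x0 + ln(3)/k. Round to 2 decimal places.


At P = 0.75: 0.75 = 1/(1 + e^(-k*(x-x0)))
Solving: e^(-k*(x-x0)) = 1/3
x = x0 + ln(3)/k
ln(3) = 1.0986
x = 34 + 1.0986/3.0
= 34 + 0.3662
= 34.37


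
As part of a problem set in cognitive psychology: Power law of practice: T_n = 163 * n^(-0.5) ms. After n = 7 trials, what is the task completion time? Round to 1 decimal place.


T_n = 163 * 7^(-0.5)
7^(-0.5) = 0.377964
T_n = 163 * 0.377964
= 61.6 ms


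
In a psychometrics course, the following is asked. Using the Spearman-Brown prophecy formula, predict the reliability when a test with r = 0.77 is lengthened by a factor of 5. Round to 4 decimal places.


r_new = n*r / (1 + (n-1)*r)
Numerator = 5 * 0.77 = 3.85
Denominator = 1 + 4 * 0.77 = 4.08
r_new = 3.85 / 4.08
= 0.9436


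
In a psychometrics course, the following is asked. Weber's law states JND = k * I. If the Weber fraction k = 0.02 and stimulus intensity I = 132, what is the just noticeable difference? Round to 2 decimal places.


JND = k * I
JND = 0.02 * 132
= 2.64


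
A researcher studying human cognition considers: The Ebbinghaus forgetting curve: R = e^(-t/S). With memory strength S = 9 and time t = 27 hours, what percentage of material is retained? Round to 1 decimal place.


R = e^(-t/S)
-t/S = -27/9 = -3.0
R = e^(-3.0) = 0.049787
Percentage = 0.049787 * 100
= 5.0


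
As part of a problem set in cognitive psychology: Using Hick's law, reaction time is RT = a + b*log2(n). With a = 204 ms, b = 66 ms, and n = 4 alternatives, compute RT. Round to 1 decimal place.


RT = 204 + 66 * log2(4)
log2(4) = 2.0
RT = 204 + 66 * 2.0
= 204 + 132.0
= 336.0 ms


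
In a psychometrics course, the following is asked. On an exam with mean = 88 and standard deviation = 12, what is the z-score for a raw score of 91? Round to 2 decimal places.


z = (X - mu) / sigma
= (91 - 88) / 12
= 3 / 12
= 0.25


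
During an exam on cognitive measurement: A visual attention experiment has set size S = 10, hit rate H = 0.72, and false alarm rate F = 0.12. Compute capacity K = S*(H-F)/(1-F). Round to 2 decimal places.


K = S * (H - F) / (1 - F)
H - F = 0.6
1 - F = 0.88
K = 10 * 0.6 / 0.88
= 6.82


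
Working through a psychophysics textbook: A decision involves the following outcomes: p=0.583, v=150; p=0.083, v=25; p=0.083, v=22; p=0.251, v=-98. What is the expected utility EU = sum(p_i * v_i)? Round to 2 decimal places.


EU = sum(p_i * v_i)
0.583 * 150 = 87.45
0.083 * 25 = 2.075
0.083 * 22 = 1.826
0.251 * -98 = -24.598
EU = 87.45 + 2.075 + 1.826 + -24.598
= 66.75


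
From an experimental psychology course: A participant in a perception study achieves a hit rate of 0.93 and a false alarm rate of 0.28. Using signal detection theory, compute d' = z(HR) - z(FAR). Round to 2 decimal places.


d' = z(HR) - z(FAR)
z(0.93) = 1.4758
z(0.28) = -0.5828
d' = 1.4758 - -0.5828
= 2.06


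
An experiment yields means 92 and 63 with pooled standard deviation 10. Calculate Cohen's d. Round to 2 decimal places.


Cohen's d = (M1 - M2) / S_pooled
= (92 - 63) / 10
= 29 / 10
= 2.90


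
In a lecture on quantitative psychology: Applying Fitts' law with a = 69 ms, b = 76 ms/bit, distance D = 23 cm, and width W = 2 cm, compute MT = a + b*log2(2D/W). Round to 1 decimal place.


MT = 69 + 76 * log2(2*23/2)
2D/W = 23.0
log2(23.0) = 4.5236
MT = 69 + 76 * 4.5236
= 412.8 ms


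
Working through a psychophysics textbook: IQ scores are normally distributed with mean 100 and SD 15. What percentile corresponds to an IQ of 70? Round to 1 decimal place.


z = (IQ - mean) / SD
z = (70 - 100) / 15 = -2.0
Percentile = Phi(-2.0) * 100
Phi(-2.0) = 0.02275
= 2.3


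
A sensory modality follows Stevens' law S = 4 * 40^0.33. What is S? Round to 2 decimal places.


S = 4 * 40^0.33
40^0.33 = 3.3782
S = 4 * 3.3782
= 13.51


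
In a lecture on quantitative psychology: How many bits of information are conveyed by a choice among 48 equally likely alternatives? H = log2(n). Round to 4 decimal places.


H = log2(n)
H = log2(48)
= 5.5850


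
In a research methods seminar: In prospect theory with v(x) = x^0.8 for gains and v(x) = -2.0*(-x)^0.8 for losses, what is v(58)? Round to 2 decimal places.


Since x = 58 >= 0, use v(x) = x^0.8
58^0.8 = 25.7479
v(58) = 25.75


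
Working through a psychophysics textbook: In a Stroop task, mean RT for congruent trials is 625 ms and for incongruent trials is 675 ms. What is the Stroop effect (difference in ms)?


Stroop effect = RT(incongruent) - RT(congruent)
= 675 - 625
= 50 ms


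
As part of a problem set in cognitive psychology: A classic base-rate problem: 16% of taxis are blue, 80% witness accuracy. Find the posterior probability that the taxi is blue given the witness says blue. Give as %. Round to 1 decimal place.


P(blue | says blue) = P(says blue | blue)*P(blue) / [P(says blue | blue)*P(blue) + P(says blue | not blue)*P(not blue)]
Numerator = 0.8 * 0.16 = 0.128
False identification = 0.2 * 0.84 = 0.168
P = 0.128 / (0.128 + 0.168)
= 0.128 / 0.296
As percentage = 43.2


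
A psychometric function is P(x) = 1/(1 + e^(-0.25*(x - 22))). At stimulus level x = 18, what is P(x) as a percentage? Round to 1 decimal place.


P(x) = 1/(1 + e^(-0.25*(18 - 22)))
Exponent = -0.25 * -4 = 1.0
e^(1.0) = 2.718282
P = 1/(1 + 2.718282) = 0.268941
Percentage = 26.9


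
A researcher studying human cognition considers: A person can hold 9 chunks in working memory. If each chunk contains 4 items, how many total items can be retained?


Total items = chunks * items_per_chunk
= 9 * 4
= 36


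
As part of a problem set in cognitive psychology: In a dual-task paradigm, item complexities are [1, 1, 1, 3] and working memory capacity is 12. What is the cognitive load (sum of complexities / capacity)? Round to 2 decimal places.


Total complexity = 1 + 1 + 1 + 3 = 6
Load = total / capacity = 6 / 12
= 0.50


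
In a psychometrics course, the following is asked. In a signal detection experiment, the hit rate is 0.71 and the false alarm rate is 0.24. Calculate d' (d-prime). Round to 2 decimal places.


d' = z(HR) - z(FAR)
z(0.71) = 0.5534
z(0.24) = -0.7063
d' = 0.5534 - -0.7063
= 1.26


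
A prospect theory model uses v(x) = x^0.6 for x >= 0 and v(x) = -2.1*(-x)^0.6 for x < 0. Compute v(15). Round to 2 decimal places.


Since x = 15 >= 0, use v(x) = x^0.6
15^0.6 = 5.0776
v(15) = 5.08


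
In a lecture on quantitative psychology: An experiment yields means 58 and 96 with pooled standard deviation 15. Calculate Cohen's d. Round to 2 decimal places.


Cohen's d = (M1 - M2) / S_pooled
= (58 - 96) / 15
= -38 / 15
= -2.53


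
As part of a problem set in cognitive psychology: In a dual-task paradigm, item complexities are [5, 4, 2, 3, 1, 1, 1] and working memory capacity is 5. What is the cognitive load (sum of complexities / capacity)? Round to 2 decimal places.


Total complexity = 5 + 4 + 2 + 3 + 1 + 1 + 1 = 17
Load = total / capacity = 17 / 5
= 3.40


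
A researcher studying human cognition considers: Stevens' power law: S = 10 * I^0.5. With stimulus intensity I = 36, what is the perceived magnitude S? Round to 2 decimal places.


S = 10 * 36^0.5
36^0.5 = 6.0
S = 10 * 6.0
= 60.00


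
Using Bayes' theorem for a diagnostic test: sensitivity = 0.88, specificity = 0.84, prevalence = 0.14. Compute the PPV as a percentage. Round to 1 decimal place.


PPV = (sens * prev) / (sens * prev + (1-spec) * (1-prev))
Numerator = 0.88 * 0.14 = 0.1232
P(positive and no disease) = (1 - spec) * (1 - prev) = (1 - 0.84) * (1 - 0.14) = 0.1376
Denominator = 0.1232 + 0.1376 = 0.2608
PPV = 0.1232 / 0.2608 = 0.472393
As percentage = 47.2


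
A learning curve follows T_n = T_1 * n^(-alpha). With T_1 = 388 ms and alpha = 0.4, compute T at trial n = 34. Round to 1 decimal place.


T_n = 388 * 34^(-0.4)
34^(-0.4) = 0.24401
T_n = 388 * 0.24401
= 94.7 ms


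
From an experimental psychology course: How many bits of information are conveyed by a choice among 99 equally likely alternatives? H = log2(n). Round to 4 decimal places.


H = log2(n)
H = log2(99)
= 6.6294


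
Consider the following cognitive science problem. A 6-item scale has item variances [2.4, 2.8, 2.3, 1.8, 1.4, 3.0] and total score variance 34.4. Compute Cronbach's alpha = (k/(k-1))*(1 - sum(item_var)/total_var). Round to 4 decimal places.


alpha = (k/(k-1)) * (1 - sum(s_i^2)/s_total^2)
sum(item variances) = 13.7
k/(k-1) = 6/5 = 1.2
1 - 13.7/34.4 = 1 - 0.398256 = 0.601744
alpha = 1.2 * 0.601744
= 0.7221


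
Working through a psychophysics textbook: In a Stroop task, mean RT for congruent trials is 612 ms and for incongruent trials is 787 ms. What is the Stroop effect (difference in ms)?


Stroop effect = RT(incongruent) - RT(congruent)
= 787 - 612
= 175 ms


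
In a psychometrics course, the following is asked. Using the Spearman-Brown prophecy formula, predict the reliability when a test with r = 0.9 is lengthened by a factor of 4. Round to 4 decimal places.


r_new = n*r / (1 + (n-1)*r)
Numerator = 4 * 0.9 = 3.6
Denominator = 1 + 3 * 0.9 = 3.7
r_new = 3.6 / 3.7
= 0.9730


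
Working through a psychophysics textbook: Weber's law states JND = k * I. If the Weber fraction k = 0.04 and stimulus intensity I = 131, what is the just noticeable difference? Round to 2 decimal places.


JND = k * I
JND = 0.04 * 131
= 5.24


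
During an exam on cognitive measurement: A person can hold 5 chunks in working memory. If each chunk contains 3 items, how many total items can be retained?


Total items = chunks * items_per_chunk
= 5 * 3
= 15


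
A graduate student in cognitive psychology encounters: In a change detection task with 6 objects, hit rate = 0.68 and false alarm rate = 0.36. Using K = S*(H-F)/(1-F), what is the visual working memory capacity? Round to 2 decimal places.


K = S * (H - F) / (1 - F)
H - F = 0.32
1 - F = 0.64
K = 6 * 0.32 / 0.64
= 3.00


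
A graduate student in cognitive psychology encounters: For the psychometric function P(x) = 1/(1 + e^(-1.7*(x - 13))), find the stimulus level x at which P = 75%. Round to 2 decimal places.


At P = 0.75: 0.75 = 1/(1 + e^(-k*(x-x0)))
Solving: e^(-k*(x-x0)) = 1/3
x = x0 + ln(3)/k
ln(3) = 1.0986
x = 13 + 1.0986/1.7
= 13 + 0.6462
= 13.65


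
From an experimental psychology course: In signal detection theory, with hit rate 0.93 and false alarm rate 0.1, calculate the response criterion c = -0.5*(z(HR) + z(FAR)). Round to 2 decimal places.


c = -0.5 * (z(HR) + z(FAR))
z(0.93) = 1.4758
z(0.1) = -1.2816
c = -0.5 * (1.4758 + -1.2816)
= -0.5 * 0.1942
= -0.10


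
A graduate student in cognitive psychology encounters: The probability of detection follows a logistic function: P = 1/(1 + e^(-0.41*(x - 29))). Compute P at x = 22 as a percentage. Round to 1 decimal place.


P(x) = 1/(1 + e^(-0.41*(22 - 29)))
Exponent = -0.41 * -7 = 2.87
e^(2.87) = 17.637018
P = 1/(1 + 17.637018) = 0.053657
Percentage = 5.4


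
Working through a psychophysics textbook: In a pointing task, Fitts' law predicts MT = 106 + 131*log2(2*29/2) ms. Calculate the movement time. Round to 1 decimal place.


MT = 106 + 131 * log2(2*29/2)
2D/W = 29.0
log2(29.0) = 4.858
MT = 106 + 131 * 4.858
= 742.4 ms


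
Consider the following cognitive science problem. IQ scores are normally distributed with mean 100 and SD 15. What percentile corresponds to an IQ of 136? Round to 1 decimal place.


z = (IQ - mean) / SD
z = (136 - 100) / 15 = 2.4
Percentile = Phi(2.4) * 100
Phi(2.4) = 0.991802
= 99.2


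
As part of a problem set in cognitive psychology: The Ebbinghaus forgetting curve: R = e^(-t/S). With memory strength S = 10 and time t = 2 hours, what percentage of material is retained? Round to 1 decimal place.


R = e^(-t/S)
-t/S = -2/10 = -0.2
R = e^(-0.2) = 0.818731
Percentage = 0.818731 * 100
= 81.9


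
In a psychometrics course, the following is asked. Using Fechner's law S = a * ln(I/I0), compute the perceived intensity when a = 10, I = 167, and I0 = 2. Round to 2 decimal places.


S = 10 * ln(167/2)
I/I0 = 83.5
ln(83.5) = 4.4248
S = 10 * 4.4248
= 44.25


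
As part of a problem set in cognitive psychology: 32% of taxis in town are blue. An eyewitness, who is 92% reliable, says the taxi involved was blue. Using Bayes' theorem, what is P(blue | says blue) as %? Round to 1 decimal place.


P(blue | says blue) = P(says blue | blue)*P(blue) / [P(says blue | blue)*P(blue) + P(says blue | not blue)*P(not blue)]
Numerator = 0.92 * 0.32 = 0.2944
False identification = 0.08 * 0.68 = 0.0544
P = 0.2944 / (0.2944 + 0.0544)
= 0.2944 / 0.3488
As percentage = 84.4


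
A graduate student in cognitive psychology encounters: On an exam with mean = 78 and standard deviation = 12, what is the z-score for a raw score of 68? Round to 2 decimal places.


z = (X - mu) / sigma
= (68 - 78) / 12
= -10 / 12
= -0.83


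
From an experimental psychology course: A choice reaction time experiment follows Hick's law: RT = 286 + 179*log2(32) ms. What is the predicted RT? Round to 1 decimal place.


RT = 286 + 179 * log2(32)
log2(32) = 5.0
RT = 286 + 179 * 5.0
= 286 + 895.0
= 1181.0 ms


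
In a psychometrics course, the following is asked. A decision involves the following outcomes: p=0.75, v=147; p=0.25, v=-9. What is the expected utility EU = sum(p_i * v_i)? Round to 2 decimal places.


EU = sum(p_i * v_i)
0.75 * 147 = 110.25
0.25 * -9 = -2.25
EU = 110.25 + -2.25
= 108.00


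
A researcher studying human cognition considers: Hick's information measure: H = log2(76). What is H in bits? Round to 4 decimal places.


H = log2(n)
H = log2(76)
= 6.2479


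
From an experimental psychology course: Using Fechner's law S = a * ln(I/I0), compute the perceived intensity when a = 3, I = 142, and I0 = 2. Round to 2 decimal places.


S = 3 * ln(142/2)
I/I0 = 71.0
ln(71.0) = 4.2627
S = 3 * 4.2627
= 12.79


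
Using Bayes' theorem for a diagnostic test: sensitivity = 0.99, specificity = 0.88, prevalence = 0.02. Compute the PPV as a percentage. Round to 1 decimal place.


PPV = (sens * prev) / (sens * prev + (1-spec) * (1-prev))
Numerator = 0.99 * 0.02 = 0.0198
P(positive and no disease) = (1 - spec) * (1 - prev) = (1 - 0.88) * (1 - 0.02) = 0.1176
Denominator = 0.0198 + 0.1176 = 0.1374
PPV = 0.0198 / 0.1374 = 0.144105
As percentage = 14.4


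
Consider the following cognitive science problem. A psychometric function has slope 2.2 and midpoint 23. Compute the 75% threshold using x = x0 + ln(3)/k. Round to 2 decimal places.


At P = 0.75: 0.75 = 1/(1 + e^(-k*(x-x0)))
Solving: e^(-k*(x-x0)) = 1/3
x = x0 + ln(3)/k
ln(3) = 1.0986
x = 23 + 1.0986/2.2
= 23 + 0.4994
= 23.50


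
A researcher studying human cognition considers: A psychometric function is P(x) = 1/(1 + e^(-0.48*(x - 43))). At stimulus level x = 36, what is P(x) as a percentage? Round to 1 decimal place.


P(x) = 1/(1 + e^(-0.48*(36 - 43)))
Exponent = -0.48 * -7 = 3.36
e^(3.36) = 28.789191
P = 1/(1 + 28.789191) = 0.033569
Percentage = 3.4


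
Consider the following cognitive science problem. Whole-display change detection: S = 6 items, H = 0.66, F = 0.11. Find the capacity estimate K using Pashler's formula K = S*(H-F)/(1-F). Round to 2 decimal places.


K = S * (H - F) / (1 - F)
H - F = 0.55
1 - F = 0.89
K = 6 * 0.55 / 0.89
= 3.71


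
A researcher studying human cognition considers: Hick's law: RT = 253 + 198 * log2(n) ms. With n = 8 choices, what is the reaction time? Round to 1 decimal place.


RT = 253 + 198 * log2(8)
log2(8) = 3.0
RT = 253 + 198 * 3.0
= 253 + 594.0
= 847.0 ms


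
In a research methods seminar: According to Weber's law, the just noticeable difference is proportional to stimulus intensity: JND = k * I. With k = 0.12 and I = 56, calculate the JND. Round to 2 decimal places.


JND = k * I
JND = 0.12 * 56
= 6.72


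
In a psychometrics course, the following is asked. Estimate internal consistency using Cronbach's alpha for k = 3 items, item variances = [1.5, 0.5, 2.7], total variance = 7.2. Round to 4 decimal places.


alpha = (k/(k-1)) * (1 - sum(s_i^2)/s_total^2)
sum(item variances) = 4.7
k/(k-1) = 3/2 = 1.5
1 - 4.7/7.2 = 1 - 0.652778 = 0.347222
alpha = 1.5 * 0.347222
= 0.5208


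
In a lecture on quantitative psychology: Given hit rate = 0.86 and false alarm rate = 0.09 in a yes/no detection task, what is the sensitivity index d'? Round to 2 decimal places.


d' = z(HR) - z(FAR)
z(0.86) = 1.0803
z(0.09) = -1.3408
d' = 1.0803 - -1.3408
= 2.42


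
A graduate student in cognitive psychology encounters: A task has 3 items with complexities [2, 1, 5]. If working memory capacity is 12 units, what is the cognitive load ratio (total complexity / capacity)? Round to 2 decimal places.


Total complexity = 2 + 1 + 5 = 8
Load = total / capacity = 8 / 12
= 0.67


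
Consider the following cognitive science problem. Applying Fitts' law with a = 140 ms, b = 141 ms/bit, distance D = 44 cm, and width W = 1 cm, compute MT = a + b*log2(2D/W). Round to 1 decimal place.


MT = 140 + 141 * log2(2*44/1)
2D/W = 88.0
log2(88.0) = 6.4594
MT = 140 + 141 * 6.4594
= 1050.8 ms


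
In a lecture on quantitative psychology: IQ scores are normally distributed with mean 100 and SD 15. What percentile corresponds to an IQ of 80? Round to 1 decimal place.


z = (IQ - mean) / SD
z = (80 - 100) / 15 = -1.3333
Percentile = Phi(-1.3333) * 100
Phi(-1.3333) = 0.091217
= 9.1


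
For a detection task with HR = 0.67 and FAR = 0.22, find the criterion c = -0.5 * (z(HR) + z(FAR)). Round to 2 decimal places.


c = -0.5 * (z(HR) + z(FAR))
z(0.67) = 0.4399
z(0.22) = -0.7722
c = -0.5 * (0.4399 + -0.7722)
= -0.5 * -0.3323
= 0.17


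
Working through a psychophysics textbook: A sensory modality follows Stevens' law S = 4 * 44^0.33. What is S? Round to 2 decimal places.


S = 4 * 44^0.33
44^0.33 = 3.4861
S = 4 * 3.4861
= 13.94


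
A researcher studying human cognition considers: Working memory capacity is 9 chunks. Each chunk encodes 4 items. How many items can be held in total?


Total items = chunks * items_per_chunk
= 9 * 4
= 36


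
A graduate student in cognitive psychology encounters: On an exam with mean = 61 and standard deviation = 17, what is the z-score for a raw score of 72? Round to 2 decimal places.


z = (X - mu) / sigma
= (72 - 61) / 17
= 11 / 17
= 0.65


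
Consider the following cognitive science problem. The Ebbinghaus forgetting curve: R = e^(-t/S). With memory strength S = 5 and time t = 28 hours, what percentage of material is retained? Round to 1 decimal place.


R = e^(-t/S)
-t/S = -28/5 = -5.6
R = e^(-5.6) = 0.003698
Percentage = 0.003698 * 100
= 0.4


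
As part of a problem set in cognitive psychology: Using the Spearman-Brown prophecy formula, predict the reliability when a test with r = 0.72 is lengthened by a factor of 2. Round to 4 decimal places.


r_new = n*r / (1 + (n-1)*r)
Numerator = 2 * 0.72 = 1.44
Denominator = 1 + 1 * 0.72 = 1.72
r_new = 1.44 / 1.72
= 0.8372


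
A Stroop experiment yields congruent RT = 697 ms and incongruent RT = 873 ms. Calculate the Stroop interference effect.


Stroop effect = RT(incongruent) - RT(congruent)
= 873 - 697
= 176 ms


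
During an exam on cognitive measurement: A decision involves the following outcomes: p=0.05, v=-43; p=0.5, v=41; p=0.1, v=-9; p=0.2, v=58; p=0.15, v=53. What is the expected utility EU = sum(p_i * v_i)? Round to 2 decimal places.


EU = sum(p_i * v_i)
0.05 * -43 = -2.15
0.5 * 41 = 20.5
0.1 * -9 = -0.9
0.2 * 58 = 11.6
0.15 * 53 = 7.95
EU = -2.15 + 20.5 + -0.9 + 11.6 + 7.95
= 37.00


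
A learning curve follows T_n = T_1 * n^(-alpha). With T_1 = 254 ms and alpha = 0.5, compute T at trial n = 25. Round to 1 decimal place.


T_n = 254 * 25^(-0.5)
25^(-0.5) = 0.2
T_n = 254 * 0.2
= 50.8 ms


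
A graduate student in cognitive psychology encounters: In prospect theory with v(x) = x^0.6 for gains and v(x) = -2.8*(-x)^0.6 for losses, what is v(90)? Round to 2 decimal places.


Since x = 90 >= 0, use v(x) = x^0.6
90^0.6 = 14.878
v(90) = 14.88


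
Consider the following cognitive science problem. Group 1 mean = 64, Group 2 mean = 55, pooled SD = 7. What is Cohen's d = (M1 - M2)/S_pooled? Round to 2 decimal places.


Cohen's d = (M1 - M2) / S_pooled
= (64 - 55) / 7
= 9 / 7
= 1.29


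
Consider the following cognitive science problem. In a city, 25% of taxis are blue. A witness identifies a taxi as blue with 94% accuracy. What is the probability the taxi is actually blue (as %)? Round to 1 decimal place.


P(blue | says blue) = P(says blue | blue)*P(blue) / [P(says blue | blue)*P(blue) + P(says blue | not blue)*P(not blue)]
Numerator = 0.94 * 0.25 = 0.235
False identification = 0.06 * 0.75 = 0.045
P = 0.235 / (0.235 + 0.045)
= 0.235 / 0.28
As percentage = 83.9
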